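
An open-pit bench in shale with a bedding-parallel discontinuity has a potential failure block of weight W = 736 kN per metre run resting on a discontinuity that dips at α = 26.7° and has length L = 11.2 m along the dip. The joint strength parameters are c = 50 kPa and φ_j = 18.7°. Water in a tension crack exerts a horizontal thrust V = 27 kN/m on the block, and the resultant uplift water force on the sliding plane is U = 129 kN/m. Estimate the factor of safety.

Resolving the block weight along and normal to the plane and applying the Mohr–Coulomb strength on the joint:
N' = W cosα − U − V sinα = 736·cos26.7° − 129 − 27·sin26.7° = 516.4 kN/m
Driving force T = W sinα + V cosα = 736·sin26.7° + 27·cos26.7° = 354.8 kN/m
Resisting force R = c·L + N'·tanφ_j = 50·11.2 + 516.4·tan18.7° = 560.0 + 174.8 = 734.8 kN/m
FS = R / T = 734.8 / 354.8 = 2.071

FS = 2.07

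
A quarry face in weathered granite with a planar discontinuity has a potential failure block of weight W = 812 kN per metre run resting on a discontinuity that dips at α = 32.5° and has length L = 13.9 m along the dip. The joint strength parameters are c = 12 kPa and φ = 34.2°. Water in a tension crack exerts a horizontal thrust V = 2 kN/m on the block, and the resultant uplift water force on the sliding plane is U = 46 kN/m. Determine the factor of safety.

FS = 1.37

Resolving the block weight along and normal to the plane and applying the Mohr–Coulomb strength on the joint:
N' = W cosα − U − V sinα = 812·cos32.5° − 46 − 2·sin32.5° = 637.8 kN/m
Driving force T = W sinα + V cosα = 812·sin32.5° + 2·cos32.5° = 438.0 kN/m
Resisting force R = c·L + N'·tanφ = 12·13.9 + 637.8·tan34.2° = 166.8 + 433.4 = 600.2 kN/m
FS = R / T = 600.2 / 438.0 = 1.370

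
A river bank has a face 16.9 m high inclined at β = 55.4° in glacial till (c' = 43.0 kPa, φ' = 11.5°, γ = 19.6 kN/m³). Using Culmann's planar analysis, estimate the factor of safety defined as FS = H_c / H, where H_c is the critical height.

H_c = (4c'/γ) · sinβ cosφ' / [1 − cos(β − φ')]
    = (4·43.0/19.6) · sin55.4°·cos11.5° / [1 − cos43.9°]
    = 8.776 · 0.8066 / 0.2794 = 25.33 m
FS = H_c / H = 25.33 / 16.9 = 1.499

FS = 1.50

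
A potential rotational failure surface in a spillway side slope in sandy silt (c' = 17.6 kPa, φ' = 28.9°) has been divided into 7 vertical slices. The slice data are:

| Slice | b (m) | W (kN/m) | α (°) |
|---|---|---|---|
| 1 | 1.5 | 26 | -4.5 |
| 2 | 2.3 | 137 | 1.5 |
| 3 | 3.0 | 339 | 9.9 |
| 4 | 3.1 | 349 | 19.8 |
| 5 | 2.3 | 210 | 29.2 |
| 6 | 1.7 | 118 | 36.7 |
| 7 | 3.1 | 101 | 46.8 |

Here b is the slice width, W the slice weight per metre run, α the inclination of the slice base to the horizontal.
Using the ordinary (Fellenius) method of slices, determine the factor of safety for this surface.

Ordinary method of slices: FS = Σ[c'·Δl_i + (W_i cosα_i)·tanφ'] / Σ W_i sinα_i, with Δl_i = b_i / cosα_i.
Slice 1: Δl = 1.5/cos(-4.5°) = 1.505 m; N'_1 = 26·cos(-4.5°) = 25.9; c'Δl = 26.48; W sinα = -2.0
Slice 2: Δl = 2.3/cos1.5° = 2.301 m; N'_2 = 137·cos1.5° = 137.0; c'Δl = 40.49; W sinα = 3.6
Slice 3: Δl = 3.0/cos9.9° = 3.045 m; N'_3 = 339·cos9.9° = 334.0; c'Δl = 53.60; W sinα = 58.3
Slice 4: Δl = 3.1/cos19.8° = 3.295 m; N'_4 = 349·cos19.8° = 328.4; c'Δl = 57.99; W sinα = 118.2
Slice 5: Δl = 2.3/cos29.2° = 2.635 m; N'_5 = 210·cos29.2° = 183.3; c'Δl = 46.37; W sinα = 102.5
Slice 6: Δl = 1.7/cos36.7° = 2.120 m; N'_6 = 118·cos36.7° = 94.6; c'Δl = 37.32; W sinα = 70.5
Slice 7: Δl = 3.1/cos46.8° = 4.529 m; N'_7 = 101·cos46.8° = 69.1; c'Δl = 79.70; W sinα = 73.6
Σc'Δl = 342.0 kN/m; ΣN' = 1172.3 kN/m; ΣW sinα = 424.6 kN/m
Resisting = 342.0 + 1172.3·tan28.9° = 342.0 + 647.1 = 989.1 kN/m
FS = 989.1 / 424.6 = 2.329

FS = 2.33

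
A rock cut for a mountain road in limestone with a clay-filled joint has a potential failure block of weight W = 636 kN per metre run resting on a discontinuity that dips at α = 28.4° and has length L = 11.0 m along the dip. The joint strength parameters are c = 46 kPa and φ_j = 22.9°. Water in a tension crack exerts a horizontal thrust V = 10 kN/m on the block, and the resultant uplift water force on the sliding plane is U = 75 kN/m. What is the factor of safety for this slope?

Resolving the block weight along and normal to the plane and applying the Mohr–Coulomb strength on the joint:
N' = W cosα − U − V sinα = 636·cos28.4° − 75 − 10·sin28.4° = 479.7 kN/m
Driving force T = W sinα + V cosα = 636·sin28.4° + 10·cos28.4° = 311.3 kN/m
Resisting force R = c·L + N'·tanφ_j = 46·11.0 + 479.7·tan22.9° = 506.0 + 202.6 = 708.6 kN/m
FS = R / T = 708.6 / 311.3 = 2.276

FS = 2.28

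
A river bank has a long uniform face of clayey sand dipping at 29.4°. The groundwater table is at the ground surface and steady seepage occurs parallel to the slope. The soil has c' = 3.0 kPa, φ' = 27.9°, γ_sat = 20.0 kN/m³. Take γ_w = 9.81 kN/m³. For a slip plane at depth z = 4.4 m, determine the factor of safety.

With seepage parallel to the slope and the water table at the surface, the effective normal stress on the slip plane uses the buoyant unit weight γ' = γ_sat − γ_w while the driving shear stress uses γ_sat:
FS = [c' + γ' z cos²β tanφ'] / [γ_sat z sinβ cosβ]
γ' = 20.0 − 9.81 = 10.19 kN/m³
Numerator = 3.0 + 10.19·4.4·cos²29.4°·tan27.9° = 3.0 + 10.19·4.4·0.7590·0.5295 = 21.019 kPa
Denominator = 20.0·4.4·sin29.4°·cos29.4° = 20.0·4.4·0.4909·0.8712 = 37.636 kPa
FS = 21.019 / 37.636 = 0.558

FS = 0.56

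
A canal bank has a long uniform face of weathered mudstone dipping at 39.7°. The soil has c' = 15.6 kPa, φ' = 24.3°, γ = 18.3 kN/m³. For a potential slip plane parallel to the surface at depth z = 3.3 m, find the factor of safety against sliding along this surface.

For an infinite slope with a slip plane parallel to the surface (no pore pressure): FS = [c' + γz cos²β tanφ'] / [γz sinβ cosβ].
γz = 18.3·3.3 = 60.39 kN/m²
Numerator = 15.6 + 60.39·cos²39.7°·tan24.3° = 15.6 + 60.39·0.5920·0.4515 = 31.741 kPa
Denominator = 60.39·sin39.7°·cos39.7° = 60.39·0.6388·0.7694 = 29.680 kPa
FS = 31.741 / 29.680 = 1.069

FS = 1.07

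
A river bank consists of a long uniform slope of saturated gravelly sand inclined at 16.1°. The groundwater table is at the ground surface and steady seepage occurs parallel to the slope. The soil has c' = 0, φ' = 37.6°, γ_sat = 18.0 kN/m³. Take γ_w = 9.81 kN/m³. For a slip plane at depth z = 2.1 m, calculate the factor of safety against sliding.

With seepage parallel to the slope and the water table at the surface, the effective normal stress on the slip plane uses the buoyant unit weight γ' = γ_sat − γ_w while the driving shear stress uses γ_sat:
FS = [c' + γ' z cos²β tanφ'] / [γ_sat z sinβ cosβ]
(For c' = 0 this reduces to FS = (γ'/γ_sat)·tanφ'/tanβ.)
γ' = 18.0 − 9.81 = 8.19 kN/m³
Numerator = 0.0 + 8.19·2.1·cos²16.1°·tan37.6° = 0.0 + 8.19·2.1·0.9231·0.7701 = 12.226 kPa
Denominator = 18.0·2.1·sin16.1°·cos16.1° = 18.0·2.1·0.2773·0.9608 = 10.071 kPa
FS = 12.226 / 10.071 = 1.214

FS = 1.21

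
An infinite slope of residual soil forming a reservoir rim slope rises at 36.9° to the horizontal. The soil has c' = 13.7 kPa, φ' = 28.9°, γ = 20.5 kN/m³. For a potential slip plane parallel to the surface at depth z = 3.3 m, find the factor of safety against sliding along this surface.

For an infinite slope with a slip plane parallel to the surface (no pore pressure): FS = [c' + γz cos²β tanφ'] / [γz sinβ cosβ].
γz = 20.5·3.3 = 67.65 kN/m²
Numerator = 13.7 + 67.65·cos²36.9°·tan28.9° = 13.7 + 67.65·0.6395·0.5520 = 37.582 kPa
Denominator = 67.65·sin36.9°·cos36.9° = 67.65·0.6004·0.7997 = 32.482 kPa
FS = 37.582 / 32.482 = 1.157

FS = 1.16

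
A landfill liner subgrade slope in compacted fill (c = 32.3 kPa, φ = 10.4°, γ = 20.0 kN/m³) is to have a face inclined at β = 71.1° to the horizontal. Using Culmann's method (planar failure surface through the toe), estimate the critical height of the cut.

Culmann's analysis gives the critical failure plane at α_cr = (β + φ)/2 = (71.1 + 10.4)/2 = 40.8°, and the critical height
H_c = (4c/γ) · sinβ cosφ / [1 − cos(β − φ)]
    = (4·32.3/20.0) · sin71.1°·cos10.4° / [1 − cos(60.7°)]
    = 6.460 · 0.9461·0.9836 / [1 − 0.4894]
    = 6.460 · 0.9305 / 0.5106
    = 11.77 m

H_c = 11.77 m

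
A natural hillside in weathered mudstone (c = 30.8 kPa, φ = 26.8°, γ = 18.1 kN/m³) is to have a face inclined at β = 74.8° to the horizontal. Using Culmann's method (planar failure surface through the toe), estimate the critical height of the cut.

Culmann's analysis gives the critical failure plane at α_cr = (β + φ)/2 = (74.8 + 26.8)/2 = 50.8°, and the critical height
H_c = (4c/γ) · sinβ cosφ / [1 − cos(β − φ)]
    = (4·30.8/18.1) · sin74.8°·cos26.8° / [1 − cos(48.0°)]
    = 6.807 · 0.9650·0.8926 / [1 − 0.6691]
    = 6.807 · 0.8614 / 0.3309
    = 17.72 m

H_c = 17.72 m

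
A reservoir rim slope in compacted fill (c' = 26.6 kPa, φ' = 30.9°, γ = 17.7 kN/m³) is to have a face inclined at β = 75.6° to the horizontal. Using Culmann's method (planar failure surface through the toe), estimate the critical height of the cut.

H_c = 17.28 m

Culmann's analysis gives the critical failure plane at α_cr = (β + φ')/2 = (75.6 + 30.9)/2 = 53.2°, and the critical height
H_c = (4c'/γ) · sinβ cosφ' / [1 − cos(β − φ')]
    = (4·26.6/17.7) · sin75.6°·cos30.9° / [1 − cos(44.7°)]
    = 6.011 · 0.9686·0.8581 / [1 − 0.7108]
    = 6.011 · 0.8311 / 0.2892
    = 17.28 m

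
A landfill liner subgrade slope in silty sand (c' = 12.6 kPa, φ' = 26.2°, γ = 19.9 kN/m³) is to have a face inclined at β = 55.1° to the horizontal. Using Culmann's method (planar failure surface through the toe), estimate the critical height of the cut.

H_c = 14.97 m

Culmann's analysis gives the critical failure plane at α_cr = (β + φ')/2 = (55.1 + 26.2)/2 = 40.6°, and the critical height
H_c = (4c'/γ) · sinβ cosφ' / [1 − cos(β − φ')]
    = (4·12.6/19.9) · sin55.1°·cos26.2° / [1 − cos(28.9°)]
    = 2.533 · 0.8202·0.8973 / [1 − 0.8755]
    = 2.533 · 0.7359 / 0.1245
    = 14.97 m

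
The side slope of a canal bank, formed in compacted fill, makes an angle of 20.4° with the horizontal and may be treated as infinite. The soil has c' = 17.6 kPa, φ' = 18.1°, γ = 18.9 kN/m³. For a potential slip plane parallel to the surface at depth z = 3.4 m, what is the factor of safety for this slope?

For an infinite slope with a slip plane parallel to the surface (no pore pressure): FS = [c' + γz cos²β tanφ'] / [γz sinβ cosβ].
γz = 18.9·3.4 = 64.26 kN/m²
Numerator = 17.6 + 64.26·cos²20.4°·tan18.1° = 17.6 + 64.26·0.8785·0.3269 = 36.051 kPa
Denominator = 64.26·sin20.4°·cos20.4° = 64.26·0.3486·0.9373 = 20.994 kPa
FS = 36.051 / 20.994 = 1.717

FS = 1.72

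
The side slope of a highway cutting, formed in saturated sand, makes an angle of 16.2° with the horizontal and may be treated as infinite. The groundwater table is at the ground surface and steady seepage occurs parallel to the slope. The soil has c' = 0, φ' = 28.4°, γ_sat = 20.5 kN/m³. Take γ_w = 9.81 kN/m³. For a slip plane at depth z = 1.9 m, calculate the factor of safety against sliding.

FS = 0.97

With seepage parallel to the slope and the water table at the surface, the effective normal stress on the slip plane uses the buoyant unit weight γ' = γ_sat − γ_w while the driving shear stress uses γ_sat:
FS = [c' + γ' z cos²β tanφ'] / [γ_sat z sinβ cosβ]
(For c' = 0 this reduces to FS = (γ'/γ_sat)·tanφ'/tanβ.)
γ' = 20.5 − 9.81 = 10.69 kN/m³
Numerator = 0.0 + 10.69·1.9·cos²16.2°·tan28.4° = 0.0 + 10.69·1.9·0.9222·0.5407 = 10.127 kPa
Denominator = 20.5·1.9·sin16.2°·cos16.2° = 20.5·1.9·0.2790·0.9603 = 10.435 kPa
FS = 10.127 / 10.435 = 0.970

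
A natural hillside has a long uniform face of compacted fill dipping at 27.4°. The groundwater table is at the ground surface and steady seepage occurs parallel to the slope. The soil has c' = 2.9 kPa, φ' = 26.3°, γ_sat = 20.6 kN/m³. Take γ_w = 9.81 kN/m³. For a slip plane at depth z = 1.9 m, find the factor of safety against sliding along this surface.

With seepage parallel to the slope and the water table at the surface, the effective normal stress on the slip plane uses the buoyant unit weight γ' = γ_sat − γ_w while the driving shear stress uses γ_sat:
FS = [c' + γ' z cos²β tanφ'] / [γ_sat z sinβ cosβ]
γ' = 20.6 − 9.81 = 10.79 kN/m³
Numerator = 2.9 + 10.79·1.9·cos²27.4°·tan26.3° = 2.9 + 10.79·1.9·0.7882·0.4942 = 10.886 kPa
Denominator = 20.6·1.9·sin27.4°·cos27.4° = 20.6·1.9·0.4602·0.8878 = 15.992 kPa
FS = 10.886 / 15.992 = 0.681

FS = 0.68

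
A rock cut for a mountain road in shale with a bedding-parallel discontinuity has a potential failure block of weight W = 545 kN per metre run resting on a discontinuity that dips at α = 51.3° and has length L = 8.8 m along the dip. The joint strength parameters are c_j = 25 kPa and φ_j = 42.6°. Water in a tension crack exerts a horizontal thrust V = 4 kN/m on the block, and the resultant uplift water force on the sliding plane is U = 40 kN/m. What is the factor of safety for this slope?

Resolving the block weight along and normal to the plane and applying the Mohr–Coulomb strength on the joint:
N' = W cosα − U − V sinα = 545·cos51.3° − 40 − 4·sin51.3° = 297.6 kN/m
Driving force T = W sinα + V cosα = 545·sin51.3° + 4·cos51.3° = 427.8 kN/m
Resisting force R = c_j·L + N'·tanφ_j = 25·8.8 + 297.6·tan42.6° = 220.0 + 273.7 = 493.7 kN/m
FS = R / T = 493.7 / 427.8 = 1.154

FS = 1.15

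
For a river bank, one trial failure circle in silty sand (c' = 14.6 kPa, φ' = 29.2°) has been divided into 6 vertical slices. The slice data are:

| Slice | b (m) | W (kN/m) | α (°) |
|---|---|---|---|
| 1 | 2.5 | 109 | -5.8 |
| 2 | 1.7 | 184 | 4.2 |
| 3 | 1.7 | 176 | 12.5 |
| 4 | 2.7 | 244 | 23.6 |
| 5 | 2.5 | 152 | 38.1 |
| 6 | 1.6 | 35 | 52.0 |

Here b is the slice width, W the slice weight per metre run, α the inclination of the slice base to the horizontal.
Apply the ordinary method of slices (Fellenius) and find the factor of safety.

FS = 2.61

Ordinary method of slices: FS = Σ[c'·Δl_i + (W_i cosα_i)·tanφ'] / Σ W_i sinα_i, with Δl_i = b_i / cosα_i.
Slice 1: Δl = 2.5/cos(-5.8°) = 2.513 m; N'_1 = 109·cos(-5.8°) = 108.4; c'Δl = 36.69; W sinα = -11.0
Slice 2: Δl = 1.7/cos4.2° = 1.705 m; N'_2 = 184·cos4.2° = 183.5; c'Δl = 24.89; W sinα = 13.5
Slice 3: Δl = 1.7/cos12.5° = 1.741 m; N'_3 = 176·cos12.5° = 171.8; c'Δl = 25.42; W sinα = 38.1
Slice 4: Δl = 2.7/cos23.6° = 2.946 m; N'_4 = 244·cos23.6° = 223.6; c'Δl = 43.02; W sinα = 97.7
Slice 5: Δl = 2.5/cos38.1° = 3.177 m; N'_5 = 152·cos38.1° = 119.6; c'Δl = 46.38; W sinα = 93.8
Slice 6: Δl = 1.6/cos52.0° = 2.599 m; N'_6 = 35·cos52.0° = 21.5; c'Δl = 37.94; W sinα = 27.6
Σc'Δl = 214.3 kN/m; ΣN' = 828.5 kN/m; ΣW sinα = 259.6 kN/m
Resisting = 214.3 + 828.5·tan29.2° = 214.3 + 463.1 = 677.4 kN/m
FS = 677.4 / 259.6 = 2.609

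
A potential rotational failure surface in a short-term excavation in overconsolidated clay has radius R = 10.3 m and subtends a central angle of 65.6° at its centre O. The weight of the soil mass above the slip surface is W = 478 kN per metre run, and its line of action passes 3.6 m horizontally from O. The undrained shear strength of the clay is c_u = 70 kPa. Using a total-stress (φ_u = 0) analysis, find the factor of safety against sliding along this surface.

FS = 4.94

Taking moments about the centre O, the resisting moment is provided by the undrained shear strength acting along the arc:
Arc length L_a = R·θ = 10.3·(65.6°·π/180) = 10.3·1.1449 = 11.79 m
M_R = c_u·L_a·R = 70·11.79·10.3 = 8502.6 kN·m/m
M_D = W·d = 478·3.6 = 1720.8 kN·m/m
FS = M_R / M_D = 8502.6 / 1720.8 = 4.941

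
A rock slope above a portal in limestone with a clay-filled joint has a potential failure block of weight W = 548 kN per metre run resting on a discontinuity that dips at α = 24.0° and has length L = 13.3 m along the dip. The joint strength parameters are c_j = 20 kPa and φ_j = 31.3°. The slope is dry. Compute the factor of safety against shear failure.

Resolving the block weight along and normal to the plane and applying the Mohr–Coulomb strength on the joint:
N' = W cosα = 548·cos24.0° = 500.6 kN/m
Driving force T = W sinα = 548·sin24.0° = 222.9 kN/m
Resisting force R = c_j·L + N'·tanφ_j = 20·13.3 + 500.6·tan31.3° = 266.0 + 304.4 = 570.4 kN/m
FS = R / T = 570.4 / 222.9 = 2.559

FS = 2.56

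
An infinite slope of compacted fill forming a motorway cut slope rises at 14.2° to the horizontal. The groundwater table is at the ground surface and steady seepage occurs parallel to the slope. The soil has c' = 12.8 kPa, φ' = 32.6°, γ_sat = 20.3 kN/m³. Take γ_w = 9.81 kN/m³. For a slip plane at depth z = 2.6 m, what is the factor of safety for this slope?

FS = 2.33

With seepage parallel to the slope and the water table at the surface, the effective normal stress on the slip plane uses the buoyant unit weight γ' = γ_sat − γ_w while the driving shear stress uses γ_sat:
FS = [c' + γ' z cos²β tanφ'] / [γ_sat z sinβ cosβ]
γ' = 20.3 − 9.81 = 10.49 kN/m³
Numerator = 12.8 + 10.49·2.6·cos²14.2°·tan32.6° = 12.8 + 10.49·2.6·0.9398·0.6395 = 29.193 kPa
Denominator = 20.3·2.6·sin14.2°·cos14.2° = 20.3·2.6·0.2453·0.9694 = 12.552 kPa
FS = 29.193 / 12.552 = 2.326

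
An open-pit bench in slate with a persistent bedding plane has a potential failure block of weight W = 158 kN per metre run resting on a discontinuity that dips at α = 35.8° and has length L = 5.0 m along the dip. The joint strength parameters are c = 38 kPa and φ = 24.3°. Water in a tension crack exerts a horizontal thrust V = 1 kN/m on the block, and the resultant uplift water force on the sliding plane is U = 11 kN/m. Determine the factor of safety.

Resolving the block weight along and normal to the plane and applying the Mohr–Coulomb strength on the joint:
N' = W cosα − U − V sinα = 158·cos35.8° − 11 − 1·sin35.8° = 116.6 kN/m
Driving force T = W sinα + V cosα = 158·sin35.8° + 1·cos35.8° = 93.2 kN/m
Resisting force R = c·L + N'·tanφ = 38·5.0 + 116.6·tan24.3° = 190.0 + 52.6 = 242.6 kN/m
FS = R / T = 242.6 / 93.2 = 2.602

FS = 2.60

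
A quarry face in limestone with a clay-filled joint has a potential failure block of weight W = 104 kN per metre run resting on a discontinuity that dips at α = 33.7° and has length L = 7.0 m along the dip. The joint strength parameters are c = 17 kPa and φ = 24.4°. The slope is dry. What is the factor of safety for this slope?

FS = 2.74

Resolving the block weight along and normal to the plane and applying the Mohr–Coulomb strength on the joint:
N' = W cosα = 104·cos33.7° = 86.5 kN/m
Driving force T = W sinα = 104·sin33.7° = 57.7 kN/m
Resisting force R = c·L + N'·tanφ = 17·7.0 + 86.5·tan24.4° = 119.0 + 39.2 = 158.2 kN/m
FS = R / T = 158.2 / 57.7 = 2.742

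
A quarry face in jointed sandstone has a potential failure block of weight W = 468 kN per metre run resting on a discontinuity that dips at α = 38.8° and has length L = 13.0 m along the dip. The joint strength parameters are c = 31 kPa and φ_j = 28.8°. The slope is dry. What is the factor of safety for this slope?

FS = 2.06

Resolving the block weight along and normal to the plane and applying the Mohr–Coulomb strength on the joint:
N' = W cosα = 468·cos38.8° = 364.7 kN/m
Driving force T = W sinα = 468·sin38.8° = 293.3 kN/m
Resisting force R = c·L + N'·tanφ_j = 31·13.0 + 364.7·tan28.8° = 403.0 + 200.5 = 603.5 kN/m
FS = R / T = 603.5 / 293.3 = 2.058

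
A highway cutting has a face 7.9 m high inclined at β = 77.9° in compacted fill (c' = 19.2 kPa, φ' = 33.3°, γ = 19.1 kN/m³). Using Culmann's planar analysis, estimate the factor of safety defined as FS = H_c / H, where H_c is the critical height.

FS = 1.44

H_c = (4c'/γ) · sinβ cosφ' / [1 − cos(β − φ')]
    = (4·19.2/19.1) · sin77.9°·cos33.3° / [1 − cos44.6°]
    = 4.021 · 0.8172 / 0.2880 = 11.41 m
FS = H_c / H = 11.41 / 7.9 = 1.444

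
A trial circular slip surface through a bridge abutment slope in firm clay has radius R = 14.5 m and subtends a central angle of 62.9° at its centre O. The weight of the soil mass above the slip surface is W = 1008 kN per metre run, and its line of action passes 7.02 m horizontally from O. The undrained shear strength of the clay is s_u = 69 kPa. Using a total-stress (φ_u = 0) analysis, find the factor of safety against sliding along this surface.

FS = 2.25

Taking moments about the centre O, the resisting moment is provided by the undrained shear strength acting along the arc:
Arc length L_a = R·θ = 14.5·(62.9°·π/180) = 14.5·1.0978 = 15.92 m
M_R = s_u·L_a·R = 69·15.92·14.5 = 15926.2 kN·m/m
M_D = W·d = 1008·7.02 = 7076.2 kN·m/m
FS = M_R / M_D = 15926.2 / 7076.2 = 2.251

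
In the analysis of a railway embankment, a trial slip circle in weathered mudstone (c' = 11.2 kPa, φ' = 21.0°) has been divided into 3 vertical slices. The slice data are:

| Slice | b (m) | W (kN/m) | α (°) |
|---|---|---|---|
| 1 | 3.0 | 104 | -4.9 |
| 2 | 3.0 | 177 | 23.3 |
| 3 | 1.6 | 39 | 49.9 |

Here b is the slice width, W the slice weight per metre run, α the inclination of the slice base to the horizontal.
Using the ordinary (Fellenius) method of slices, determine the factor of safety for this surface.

Ordinary method of slices: FS = Σ[c'·Δl_i + (W_i cosα_i)·tanφ'] / Σ W_i sinα_i, with Δl_i = b_i / cosα_i.
Slice 1: Δl = 3.0/cos(-4.9°) = 3.011 m; N'_1 = 104·cos(-4.9°) = 103.6; c'Δl = 33.72; W sinα = -8.9
Slice 2: Δl = 3.0/cos23.3° = 3.266 m; N'_2 = 177·cos23.3° = 162.6; c'Δl = 36.58; W sinα = 70.0
Slice 3: Δl = 1.6/cos49.9° = 2.484 m; N'_3 = 39·cos49.9° = 25.1; c'Δl = 27.82; W sinα = 29.8
Σc'Δl = 98.1 kN/m; ΣN' = 291.3 kN/m; ΣW sinα = 91.0 kN/m
Resisting = 98.1 + 291.3·tan21.0° = 98.1 + 111.8 = 209.9 kN/m
FS = 209.9 / 91.0 = 2.308

FS = 2.31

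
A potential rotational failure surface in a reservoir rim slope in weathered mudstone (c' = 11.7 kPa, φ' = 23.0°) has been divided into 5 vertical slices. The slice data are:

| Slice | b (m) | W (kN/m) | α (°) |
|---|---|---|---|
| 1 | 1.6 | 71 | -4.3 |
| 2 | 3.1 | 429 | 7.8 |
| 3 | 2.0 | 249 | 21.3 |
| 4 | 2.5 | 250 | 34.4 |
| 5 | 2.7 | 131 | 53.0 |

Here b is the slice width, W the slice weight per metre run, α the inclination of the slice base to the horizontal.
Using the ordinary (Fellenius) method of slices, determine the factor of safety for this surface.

FS = 1.54

Ordinary method of slices: FS = Σ[c'·Δl_i + (W_i cosα_i)·tanφ'] / Σ W_i sinα_i, with Δl_i = b_i / cosα_i.
Slice 1: Δl = 1.6/cos(-4.3°) = 1.605 m; N'_1 = 71·cos(-4.3°) = 70.8; c'Δl = 18.77; W sinα = -5.3
Slice 2: Δl = 3.1/cos7.8° = 3.129 m; N'_2 = 429·cos7.8° = 425.0; c'Δl = 36.61; W sinα = 58.2
Slice 3: Δl = 2.0/cos21.3° = 2.147 m; N'_3 = 249·cos21.3° = 232.0; c'Δl = 25.12; W sinα = 90.4
Slice 4: Δl = 2.5/cos34.4° = 3.030 m; N'_4 = 250·cos34.4° = 206.3; c'Δl = 35.45; W sinα = 141.2
Slice 5: Δl = 2.7/cos53.0° = 4.486 m; N'_5 = 131·cos53.0° = 78.8; c'Δl = 52.49; W sinα = 104.6
Σc'Δl = 168.4 kN/m; ΣN' = 1012.9 kN/m; ΣW sinα = 389.2 kN/m
Resisting = 168.4 + 1012.9·tan23.0° = 168.4 + 430.0 = 598.4 kN/m
FS = 598.4 / 389.2 = 1.537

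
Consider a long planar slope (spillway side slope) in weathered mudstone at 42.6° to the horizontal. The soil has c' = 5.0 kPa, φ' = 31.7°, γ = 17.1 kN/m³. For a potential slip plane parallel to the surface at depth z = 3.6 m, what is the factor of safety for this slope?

For an infinite slope with a slip plane parallel to the surface (no pore pressure): FS = [c' + γz cos²β tanφ'] / [γz sinβ cosβ].
γz = 17.1·3.6 = 61.56 kN/m²
Numerator = 5.0 + 61.56·cos²42.6°·tan31.7° = 5.0 + 61.56·0.5418·0.6176 = 25.601 kPa
Denominator = 61.56·sin42.6°·cos42.6° = 61.56·0.6769·0.7361 = 30.672 kPa
FS = 25.601 / 30.672 = 0.835

FS = 0.83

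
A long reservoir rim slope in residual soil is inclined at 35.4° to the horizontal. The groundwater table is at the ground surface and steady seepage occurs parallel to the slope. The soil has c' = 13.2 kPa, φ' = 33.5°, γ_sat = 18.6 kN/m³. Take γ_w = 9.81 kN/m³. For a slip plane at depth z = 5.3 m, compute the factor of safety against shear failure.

With seepage parallel to the slope and the water table at the surface, the effective normal stress on the slip plane uses the buoyant unit weight γ' = γ_sat − γ_w while the driving shear stress uses γ_sat:
FS = [c' + γ' z cos²β tanφ'] / [γ_sat z sinβ cosβ]
γ' = 18.6 − 9.81 = 8.79 kN/m³
Numerator = 13.2 + 8.79·5.3·cos²35.4°·tan33.5° = 13.2 + 8.79·5.3·0.6644·0.6619 = 33.688 kPa
Denominator = 18.6·5.3·sin35.4°·cos35.4° = 18.6·5.3·0.5793·0.8151 = 46.548 kPa
FS = 33.688 / 46.548 = 0.724

FS = 0.72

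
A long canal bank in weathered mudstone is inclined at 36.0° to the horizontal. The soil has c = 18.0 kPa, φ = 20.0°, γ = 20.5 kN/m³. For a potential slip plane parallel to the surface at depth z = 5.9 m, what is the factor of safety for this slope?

FS = 0.81

For an infinite slope with a slip plane parallel to the surface (no pore pressure): FS = [c + γz cos²β tanφ] / [γz sinβ cosβ].
γz = 20.5·5.9 = 120.95 kN/m²
Numerator = 18.0 + 120.95·cos²36.0°·tan20.0° = 18.0 + 120.95·0.6545·0.3640 = 46.813 kPa
Denominator = 120.95·sin36.0°·cos36.0° = 120.95·0.5878·0.8090 = 57.515 kPa
FS = 46.813 / 57.515 = 0.814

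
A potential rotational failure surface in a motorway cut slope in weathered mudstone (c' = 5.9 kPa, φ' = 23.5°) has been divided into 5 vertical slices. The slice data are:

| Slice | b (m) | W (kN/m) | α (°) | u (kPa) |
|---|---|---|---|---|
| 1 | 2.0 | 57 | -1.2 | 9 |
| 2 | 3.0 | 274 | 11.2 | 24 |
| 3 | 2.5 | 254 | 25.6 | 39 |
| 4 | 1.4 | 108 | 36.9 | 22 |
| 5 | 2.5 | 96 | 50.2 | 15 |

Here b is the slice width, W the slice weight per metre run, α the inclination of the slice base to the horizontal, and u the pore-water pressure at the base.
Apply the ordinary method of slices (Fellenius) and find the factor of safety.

FS = 0.85

Ordinary method of slices: FS = Σ[c'·Δl_i + (W_i cosα_i − u_i·Δl_i)·tanφ'] / Σ W_i sinα_i, with Δl_i = b_i / cosα_i.
Slice 1: Δl = 2.0/cos(-1.2°) = 2.000 m; N'_1 = 57·cos(-1.2°) − 9·2.000 = 39.0; c'Δl = 11.80; W sinα = -1.2
Slice 2: Δl = 3.0/cos11.2° = 3.058 m; N'_2 = 274·cos11.2° − 24·3.058 = 195.4; c'Δl = 18.04; W sinα = 53.2
Slice 3: Δl = 2.5/cos25.6° = 2.772 m; N'_3 = 254·cos25.6° − 39·2.772 = 121.0; c'Δl = 16.36; W sinα = 109.7
Slice 4: Δl = 1.4/cos36.9° = 1.751 m; N'_4 = 108·cos36.9° − 22·1.751 = 47.9; c'Δl = 10.33; W sinα = 64.8
Slice 5: Δl = 2.5/cos50.2° = 3.906 m; N'_5 = 96·cos50.2° − 15·3.906 = 2.9; c'Δl = 23.04; W sinα = 73.8
Σc'Δl = 79.6 kN/m; ΣN' = 406.0 kN/m; ΣW sinα = 300.4 kN/m
Resisting = 79.6 + 406.0·tan23.5° = 79.6 + 176.6 = 256.1 kN/m
FS = 256.1 / 300.4 = 0.853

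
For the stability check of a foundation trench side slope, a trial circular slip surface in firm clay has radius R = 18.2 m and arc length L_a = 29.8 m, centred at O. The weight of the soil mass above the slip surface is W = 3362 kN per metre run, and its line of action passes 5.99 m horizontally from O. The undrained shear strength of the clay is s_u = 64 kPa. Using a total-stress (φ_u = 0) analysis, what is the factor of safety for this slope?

FS = 1.72

Taking moments about the centre O, the resisting moment is provided by the undrained shear strength acting along the arc:
M_R = s_u·L_a·R = 64·29.80·18.2 = 34711.0 kN·m/m
M_D = W·d = 3362·5.99 = 20138.4 kN·m/m
FS = M_R / M_D = 34711.0 / 20138.4 = 1.724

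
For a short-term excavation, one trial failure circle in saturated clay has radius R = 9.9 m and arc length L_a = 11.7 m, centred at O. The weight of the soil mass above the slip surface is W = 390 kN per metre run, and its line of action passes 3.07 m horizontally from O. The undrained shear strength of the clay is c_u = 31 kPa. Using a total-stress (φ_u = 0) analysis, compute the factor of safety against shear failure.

FS = 3.00

Taking moments about the centre O, the resisting moment is provided by the undrained shear strength acting along the arc:
M_R = c_u·L_a·R = 31·11.70·9.9 = 3590.7 kN·m/m
M_D = W·d = 390·3.07 = 1197.3 kN·m/m
FS = M_R / M_D = 3590.7 / 1197.3 = 2.999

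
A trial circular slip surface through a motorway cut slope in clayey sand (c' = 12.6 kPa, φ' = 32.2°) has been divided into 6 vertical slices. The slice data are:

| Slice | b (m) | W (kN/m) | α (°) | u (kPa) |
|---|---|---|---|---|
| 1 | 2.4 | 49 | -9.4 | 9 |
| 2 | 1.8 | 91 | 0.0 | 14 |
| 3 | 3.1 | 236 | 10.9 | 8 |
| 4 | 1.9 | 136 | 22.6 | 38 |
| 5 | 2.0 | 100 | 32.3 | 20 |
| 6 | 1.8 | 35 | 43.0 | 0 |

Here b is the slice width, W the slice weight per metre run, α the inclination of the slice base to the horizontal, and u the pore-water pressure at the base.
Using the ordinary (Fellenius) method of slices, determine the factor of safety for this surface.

FS = 2.63

Ordinary method of slices: FS = Σ[c'·Δl_i + (W_i cosα_i − u_i·Δl_i)·tanφ'] / Σ W_i sinα_i, with Δl_i = b_i / cosα_i.
Slice 1: Δl = 2.4/cos(-9.4°) = 2.433 m; N'_1 = 49·cos(-9.4°) − 9·2.433 = 26.4; c'Δl = 30.65; W sinα = -8.0
Slice 2: Δl = 1.8/cos0.0° = 1.800 m; N'_2 = 91·cos0.0° − 14·1.800 = 65.8; c'Δl = 22.68; W sinα = 0.0
Slice 3: Δl = 3.1/cos10.9° = 3.157 m; N'_3 = 236·cos10.9° − 8·3.157 = 206.5; c'Δl = 39.78; W sinα = 44.6
Slice 4: Δl = 1.9/cos22.6° = 2.058 m; N'_4 = 136·cos22.6° − 38·2.058 = 47.4; c'Δl = 25.93; W sinα = 52.3
Slice 5: Δl = 2.0/cos32.3° = 2.366 m; N'_5 = 100·cos32.3° − 20·2.366 = 37.2; c'Δl = 29.81; W sinα = 53.4
Slice 6: Δl = 1.8/cos43.0° = 2.461 m; N'_6 = 35·cos43.0° − 0·2.461 = 25.6; c'Δl = 31.01; W sinα = 23.9
Σc'Δl = 179.9 kN/m; ΣN' = 408.9 kN/m; ΣW sinα = 166.2 kN/m
Resisting = 179.9 + 408.9·tan32.2° = 179.9 + 257.5 = 437.4 kN/m
FS = 437.4 / 166.2 = 2.632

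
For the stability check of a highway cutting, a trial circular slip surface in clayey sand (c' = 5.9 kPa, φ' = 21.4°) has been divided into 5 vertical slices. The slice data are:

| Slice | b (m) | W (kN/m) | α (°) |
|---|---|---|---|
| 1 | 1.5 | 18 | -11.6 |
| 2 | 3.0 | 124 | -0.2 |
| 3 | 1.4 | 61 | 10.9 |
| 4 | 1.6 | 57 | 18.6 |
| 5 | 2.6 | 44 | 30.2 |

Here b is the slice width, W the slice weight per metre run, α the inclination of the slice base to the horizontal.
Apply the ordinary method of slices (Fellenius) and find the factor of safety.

FS = 3.72

Ordinary method of slices: FS = Σ[c'·Δl_i + (W_i cosα_i)·tanφ'] / Σ W_i sinα_i, with Δl_i = b_i / cosα_i.
Slice 1: Δl = 1.5/cos(-11.6°) = 1.531 m; N'_1 = 18·cos(-11.6°) = 17.6; c'Δl = 9.03; W sinα = -3.6
Slice 2: Δl = 3.0/cos(-0.2°) = 3.000 m; N'_2 = 124·cos(-0.2°) = 124.0; c'Δl = 17.70; W sinα = -0.4
Slice 3: Δl = 1.4/cos10.9° = 1.426 m; N'_3 = 61·cos10.9° = 59.9; c'Δl = 8.41; W sinα = 11.5
Slice 4: Δl = 1.6/cos18.6° = 1.688 m; N'_4 = 57·cos18.6° = 54.0; c'Δl = 9.96; W sinα = 18.2
Slice 5: Δl = 2.6/cos30.2° = 3.008 m; N'_5 = 44·cos30.2° = 38.0; c'Δl = 17.75; W sinα = 22.1
Σc'Δl = 62.9 kN/m; ΣN' = 293.6 kN/m; ΣW sinα = 47.8 kN/m
Resisting = 62.9 + 293.6·tan21.4° = 62.9 + 115.1 = 177.9 kN/m
FS = 177.9 / 47.8 = 3.722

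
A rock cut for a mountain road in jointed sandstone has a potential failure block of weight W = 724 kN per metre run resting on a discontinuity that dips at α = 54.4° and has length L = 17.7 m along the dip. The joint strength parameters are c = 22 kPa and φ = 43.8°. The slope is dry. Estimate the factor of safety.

Resolving the block weight along and normal to the plane and applying the Mohr–Coulomb strength on the joint:
N' = W cosα = 724·cos54.4° = 421.5 kN/m
Driving force T = W sinα = 724·sin54.4° = 588.7 kN/m
Resisting force R = c·L + N'·tanφ = 22·17.7 + 421.5·tan43.8° = 389.4 + 404.2 = 793.6 kN/m
FS = R / T = 793.6 / 588.7 = 1.348

FS = 1.35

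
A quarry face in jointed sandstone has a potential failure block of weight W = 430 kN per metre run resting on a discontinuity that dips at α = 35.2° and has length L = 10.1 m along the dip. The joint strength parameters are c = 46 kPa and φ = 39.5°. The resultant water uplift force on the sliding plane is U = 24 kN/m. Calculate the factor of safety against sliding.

Resolving the block weight along and normal to the plane and applying the Mohr–Coulomb strength on the joint:
N' = W cosα − U = 430·cos35.2° − 24 = 327.4 kN/m
Driving force T = W sinα = 430·sin35.2° = 247.9 kN/m
Resisting force R = c·L + N'·tanφ = 46·10.1 + 327.4·tan39.5° = 464.6 + 269.9 = 734.5 kN/m
FS = R / T = 734.5 / 247.9 = 2.963

FS = 2.96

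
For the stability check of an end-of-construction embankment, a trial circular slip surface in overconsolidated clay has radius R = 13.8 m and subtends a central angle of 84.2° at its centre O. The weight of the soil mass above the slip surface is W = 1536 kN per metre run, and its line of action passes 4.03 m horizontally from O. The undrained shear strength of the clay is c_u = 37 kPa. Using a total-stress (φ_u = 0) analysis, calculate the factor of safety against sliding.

Taking moments about the centre O, the resisting moment is provided by the undrained shear strength acting along the arc:
Arc length L_a = R·θ = 13.8·(84.2°·π/180) = 13.8·1.4696 = 20.28 m
M_R = c_u·L_a·R = 37·20.28·13.8 = 10355.0 kN·m/m
M_D = W·d = 1536·4.03 = 6190.1 kN·m/m
FS = M_R / M_D = 10355.0 / 6190.1 = 1.673

FS = 1.67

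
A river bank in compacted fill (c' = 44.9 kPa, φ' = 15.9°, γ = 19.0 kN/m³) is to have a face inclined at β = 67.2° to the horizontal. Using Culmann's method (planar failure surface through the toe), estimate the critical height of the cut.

H_c = 22.36 m

Culmann's analysis gives the critical failure plane at α_cr = (β + φ')/2 = (67.2 + 15.9)/2 = 41.6°, and the critical height
H_c = (4c'/γ) · sinβ cosφ' / [1 − cos(β − φ')]
    = (4·44.9/19.0) · sin67.2°·cos15.9° / [1 − cos(51.3°)]
    = 9.453 · 0.9219·0.9617 / [1 − 0.6252]
    = 9.453 · 0.8866 / 0.3748
    = 22.36 m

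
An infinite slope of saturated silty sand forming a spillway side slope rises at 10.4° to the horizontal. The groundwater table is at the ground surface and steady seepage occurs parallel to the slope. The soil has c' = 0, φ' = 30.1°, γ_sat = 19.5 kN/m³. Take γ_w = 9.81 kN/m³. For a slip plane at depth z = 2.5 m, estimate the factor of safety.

FS = 1.57

With seepage parallel to the slope and the water table at the surface, the effective normal stress on the slip plane uses the buoyant unit weight γ' = γ_sat − γ_w while the driving shear stress uses γ_sat:
FS = [c' + γ' z cos²β tanφ'] / [γ_sat z sinβ cosβ]
(For c' = 0 this reduces to FS = (γ'/γ_sat)·tanφ'/tanβ.)
γ' = 19.5 − 9.81 = 9.69 kN/m³
Numerator = 0.0 + 9.69·2.5·cos²10.4°·tan30.1° = 0.0 + 9.69·2.5·0.9674·0.5797 = 13.585 kPa
Denominator = 19.5·2.5·sin10.4°·cos10.4° = 19.5·2.5·0.1805·0.9836 = 8.656 kPa
FS = 13.585 / 8.656 = 1.569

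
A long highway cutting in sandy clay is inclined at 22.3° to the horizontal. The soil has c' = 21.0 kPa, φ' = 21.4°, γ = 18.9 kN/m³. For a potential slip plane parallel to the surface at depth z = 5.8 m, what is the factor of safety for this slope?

FS = 1.50

For an infinite slope with a slip plane parallel to the surface (no pore pressure): FS = [c' + γz cos²β tanφ'] / [γz sinβ cosβ].
γz = 18.9·5.8 = 109.62 kN/m²
Numerator = 21.0 + 109.62·cos²22.3°·tan21.4° = 21.0 + 109.62·0.8560·0.3919 = 57.774 kPa
Denominator = 109.62·sin22.3°·cos22.3° = 109.62·0.3795·0.9252 = 38.485 kPa
FS = 57.774 / 38.485 = 1.501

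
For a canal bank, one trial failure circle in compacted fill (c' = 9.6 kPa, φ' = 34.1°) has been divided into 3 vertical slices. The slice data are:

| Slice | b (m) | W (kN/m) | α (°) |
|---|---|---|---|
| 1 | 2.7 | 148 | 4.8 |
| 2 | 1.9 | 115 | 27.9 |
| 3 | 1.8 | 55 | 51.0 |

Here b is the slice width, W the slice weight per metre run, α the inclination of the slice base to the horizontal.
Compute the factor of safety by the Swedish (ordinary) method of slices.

Ordinary method of slices: FS = Σ[c'·Δl_i + (W_i cosα_i)·tanφ'] / Σ W_i sinα_i, with Δl_i = b_i / cosα_i.
Slice 1: Δl = 2.7/cos4.8° = 2.710 m; N'_1 = 148·cos4.8° = 147.5; c'Δl = 26.01; W sinα = 12.4
Slice 2: Δl = 1.9/cos27.9° = 2.150 m; N'_2 = 115·cos27.9° = 101.6; c'Δl = 20.64; W sinα = 53.8
Slice 3: Δl = 1.8/cos51.0° = 2.860 m; N'_3 = 55·cos51.0° = 34.6; c'Δl = 27.46; W sinα = 42.7
Σc'Δl = 74.1 kN/m; ΣN' = 283.7 kN/m; ΣW sinα = 108.9 kN/m
Resisting = 74.1 + 283.7·tan34.1° = 74.1 + 192.1 = 266.2 kN/m
FS = 266.2 / 108.9 = 2.444

FS = 2.44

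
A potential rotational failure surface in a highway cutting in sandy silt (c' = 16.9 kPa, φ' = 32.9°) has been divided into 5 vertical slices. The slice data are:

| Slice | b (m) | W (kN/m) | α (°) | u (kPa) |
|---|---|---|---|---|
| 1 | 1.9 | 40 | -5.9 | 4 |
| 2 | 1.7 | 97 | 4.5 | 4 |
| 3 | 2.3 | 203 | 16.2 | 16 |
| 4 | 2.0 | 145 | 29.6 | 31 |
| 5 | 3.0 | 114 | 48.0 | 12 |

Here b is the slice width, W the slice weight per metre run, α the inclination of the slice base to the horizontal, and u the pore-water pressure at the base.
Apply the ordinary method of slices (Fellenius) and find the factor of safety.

FS = 2.06

Ordinary method of slices: FS = Σ[c'·Δl_i + (W_i cosα_i − u_i·Δl_i)·tanφ'] / Σ W_i sinα_i, with Δl_i = b_i / cosα_i.
Slice 1: Δl = 1.9/cos(-5.9°) = 1.910 m; N'_1 = 40·cos(-5.9°) − 4·1.910 = 32.1; c'Δl = 32.28; W sinα = -4.1
Slice 2: Δl = 1.7/cos4.5° = 1.705 m; N'_2 = 97·cos4.5° − 4·1.705 = 89.9; c'Δl = 28.82; W sinα = 7.6
Slice 3: Δl = 2.3/cos16.2° = 2.395 m; N'_3 = 203·cos16.2° − 16·2.395 = 156.6; c'Δl = 40.48; W sinα = 56.6
Slice 4: Δl = 2.0/cos29.6° = 2.300 m; N'_4 = 145·cos29.6° − 31·2.300 = 54.8; c'Δl = 38.87; W sinα = 71.6
Slice 5: Δl = 3.0/cos48.0° = 4.483 m; N'_5 = 114·cos48.0° − 12·4.483 = 22.5; c'Δl = 75.77; W sinα = 84.7
Σc'Δl = 216.2 kN/m; ΣN' = 355.9 kN/m; ΣW sinα = 216.5 kN/m
Resisting = 216.2 + 355.9·tan32.9° = 216.2 + 230.2 = 446.5 kN/m
FS = 446.5 / 216.5 = 2.062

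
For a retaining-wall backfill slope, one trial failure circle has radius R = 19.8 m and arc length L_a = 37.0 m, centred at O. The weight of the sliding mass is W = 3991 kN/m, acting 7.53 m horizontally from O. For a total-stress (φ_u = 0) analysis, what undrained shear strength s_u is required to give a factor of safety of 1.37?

FS = s_u·L_a·R / (W·d), so s_u = FS·W·d / (L_a·R).
s_u = 1.37·3991·7.53 / (37.00·19.8) = 41171.6 / 732.60 = 56.20 kPa

s_u = 56.2 kPa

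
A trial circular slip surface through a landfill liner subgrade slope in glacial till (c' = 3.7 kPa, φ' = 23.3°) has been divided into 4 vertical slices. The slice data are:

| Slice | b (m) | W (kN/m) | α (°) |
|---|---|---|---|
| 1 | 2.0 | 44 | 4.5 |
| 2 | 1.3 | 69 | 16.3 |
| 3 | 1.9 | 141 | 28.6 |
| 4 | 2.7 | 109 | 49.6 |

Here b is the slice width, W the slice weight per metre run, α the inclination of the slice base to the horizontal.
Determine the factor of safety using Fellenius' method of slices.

Ordinary method of slices: FS = Σ[c'·Δl_i + (W_i cosα_i)·tanφ'] / Σ W_i sinα_i, with Δl_i = b_i / cosα_i.
Slice 1: Δl = 2.0/cos4.5° = 2.006 m; N'_1 = 44·cos4.5° = 43.9; c'Δl = 7.42; W sinα = 3.5
Slice 2: Δl = 1.3/cos16.3° = 1.354 m; N'_2 = 69·cos16.3° = 66.2; c'Δl = 5.01; W sinα = 19.4
Slice 3: Δl = 1.9/cos28.6° = 2.164 m; N'_3 = 141·cos28.6° = 123.8; c'Δl = 8.01; W sinα = 67.5
Slice 4: Δl = 2.7/cos49.6° = 4.166 m; N'_4 = 109·cos49.6° = 70.6; c'Δl = 15.41; W sinα = 83.0
Σc'Δl = 35.9 kN/m; ΣN' = 304.5 kN/m; ΣW sinα = 173.3 kN/m
Resisting = 35.9 + 304.5·tan23.3° = 35.9 + 131.2 = 167.0 kN/m
FS = 167.0 / 173.3 = 0.964

FS = 0.96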